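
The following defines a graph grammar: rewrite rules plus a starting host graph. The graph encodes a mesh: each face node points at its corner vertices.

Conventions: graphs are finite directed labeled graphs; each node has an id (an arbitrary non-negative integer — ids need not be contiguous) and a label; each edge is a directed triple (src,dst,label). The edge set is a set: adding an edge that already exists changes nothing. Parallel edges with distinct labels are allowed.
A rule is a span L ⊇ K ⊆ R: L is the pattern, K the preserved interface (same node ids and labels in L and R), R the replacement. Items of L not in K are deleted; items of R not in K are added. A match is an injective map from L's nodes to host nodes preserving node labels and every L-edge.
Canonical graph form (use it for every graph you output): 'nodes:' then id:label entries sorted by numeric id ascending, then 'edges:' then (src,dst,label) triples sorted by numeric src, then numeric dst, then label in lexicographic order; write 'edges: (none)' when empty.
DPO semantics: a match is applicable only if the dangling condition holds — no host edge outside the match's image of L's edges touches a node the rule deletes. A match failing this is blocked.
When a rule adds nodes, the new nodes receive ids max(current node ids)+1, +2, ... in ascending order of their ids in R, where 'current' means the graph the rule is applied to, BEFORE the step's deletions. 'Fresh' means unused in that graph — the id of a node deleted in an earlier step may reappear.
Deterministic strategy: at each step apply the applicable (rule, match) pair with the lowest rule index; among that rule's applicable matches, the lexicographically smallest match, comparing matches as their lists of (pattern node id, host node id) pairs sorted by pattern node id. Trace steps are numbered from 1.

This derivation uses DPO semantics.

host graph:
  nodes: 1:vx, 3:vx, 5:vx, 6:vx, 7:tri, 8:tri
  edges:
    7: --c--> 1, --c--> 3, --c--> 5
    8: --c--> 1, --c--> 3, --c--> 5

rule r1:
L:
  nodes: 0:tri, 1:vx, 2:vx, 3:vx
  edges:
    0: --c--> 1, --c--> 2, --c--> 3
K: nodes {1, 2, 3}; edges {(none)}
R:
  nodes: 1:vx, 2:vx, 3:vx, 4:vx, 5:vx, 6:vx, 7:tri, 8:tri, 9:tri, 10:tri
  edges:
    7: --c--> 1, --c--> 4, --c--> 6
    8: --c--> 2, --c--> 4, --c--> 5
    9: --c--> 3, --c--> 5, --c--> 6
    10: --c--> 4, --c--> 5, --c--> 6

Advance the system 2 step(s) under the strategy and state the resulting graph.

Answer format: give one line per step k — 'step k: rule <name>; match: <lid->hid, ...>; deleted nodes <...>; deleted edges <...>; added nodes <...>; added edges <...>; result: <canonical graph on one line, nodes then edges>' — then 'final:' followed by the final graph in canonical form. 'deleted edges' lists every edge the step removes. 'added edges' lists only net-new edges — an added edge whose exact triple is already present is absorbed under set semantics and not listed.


step 1: rule r1; match: 0->7, 1->1, 2->3, 3->5; deleted nodes 7; deleted edges (7,1,c); (7,3,c); (7,5,c); added nodes 9, 10, 11, 12, 13, 14, 15; added edges (12,1,c); (12,9,c); (12,11,c); (13,3,c); (13,9,c); (13,10,c); (14,5,c); (14,10,c); (14,11,c); (15,9,c); (15,10,c); (15,11,c); result: nodes: 1:vx, 3:vx, 5:vx, 6:vx, 8:tri, 9:vx, 10:vx, 11:vx, 12:tri, 13:tri, 14:tri, 15:tri edges: (8,1,c); (8,3,c); (8,5,c); (12,1,c); (12,9,c); (12,11,c); (13,3,c); (13,9,c); (13,10,c); (14,5,c); (14,10,c); (14,11,c); (15,9,c); (15,10,c); (15,11,c)
step 2: rule r1; match: 0->8, 1->1, 2->3, 3->5; deleted nodes 8; deleted edges (8,1,c); (8,3,c); (8,5,c); added nodes 16, 17, 18, 19, 20, 21, 22; added edges (19,1,c); (19,16,c); (19,18,c); (20,3,c); (20,16,c); (20,17,c); (21,5,c); (21,17,c); (21,18,c); (22,16,c); (22,17,c); (22,18,c); result: nodes: 1:vx, 3:vx, 5:vx, 6:vx, 9:vx, 10:vx, 11:vx, 12:tri, 13:tri, 14:tri, 15:tri, 16:vx, 17:vx, 18:vx, 19:tri, 20:tri, 21:tri, 22:tri edges: (12,1,c); (12,9,c); (12,11,c); (13,3,c); (13,9,c); (13,10,c); (14,5,c); (14,10,c); (14,11,c); (15,9,c); (15,10,c); (15,11,c); (19,1,c); (19,16,c); (19,18,c); (20,3,c); (20,16,c); (20,17,c); (21,5,c); (21,17,c); (21,18,c); (22,16,c); (22,17,c); (22,18,c)
final:
nodes: 1:vx, 3:vx, 5:vx, 6:vx, 9:vx, 10:vx, 11:vx, 12:tri, 13:tri, 14:tri, 15:tri, 16:vx, 17:vx, 18:vx, 19:tri, 20:tri, 21:tri, 22:tri
edges: (12,1,c); (12,9,c); (12,11,c); (13,3,c); (13,9,c); (13,10,c); (14,5,c); (14,10,c); (14,11,c); (15,9,c); (15,10,c); (15,11,c); (19,1,c); (19,16,c); (19,18,c); (20,3,c); (20,16,c); (20,17,c); (21,5,c); (21,17,c); (21,18,c); (22,16,c); (22,17,c); (22,18,c)


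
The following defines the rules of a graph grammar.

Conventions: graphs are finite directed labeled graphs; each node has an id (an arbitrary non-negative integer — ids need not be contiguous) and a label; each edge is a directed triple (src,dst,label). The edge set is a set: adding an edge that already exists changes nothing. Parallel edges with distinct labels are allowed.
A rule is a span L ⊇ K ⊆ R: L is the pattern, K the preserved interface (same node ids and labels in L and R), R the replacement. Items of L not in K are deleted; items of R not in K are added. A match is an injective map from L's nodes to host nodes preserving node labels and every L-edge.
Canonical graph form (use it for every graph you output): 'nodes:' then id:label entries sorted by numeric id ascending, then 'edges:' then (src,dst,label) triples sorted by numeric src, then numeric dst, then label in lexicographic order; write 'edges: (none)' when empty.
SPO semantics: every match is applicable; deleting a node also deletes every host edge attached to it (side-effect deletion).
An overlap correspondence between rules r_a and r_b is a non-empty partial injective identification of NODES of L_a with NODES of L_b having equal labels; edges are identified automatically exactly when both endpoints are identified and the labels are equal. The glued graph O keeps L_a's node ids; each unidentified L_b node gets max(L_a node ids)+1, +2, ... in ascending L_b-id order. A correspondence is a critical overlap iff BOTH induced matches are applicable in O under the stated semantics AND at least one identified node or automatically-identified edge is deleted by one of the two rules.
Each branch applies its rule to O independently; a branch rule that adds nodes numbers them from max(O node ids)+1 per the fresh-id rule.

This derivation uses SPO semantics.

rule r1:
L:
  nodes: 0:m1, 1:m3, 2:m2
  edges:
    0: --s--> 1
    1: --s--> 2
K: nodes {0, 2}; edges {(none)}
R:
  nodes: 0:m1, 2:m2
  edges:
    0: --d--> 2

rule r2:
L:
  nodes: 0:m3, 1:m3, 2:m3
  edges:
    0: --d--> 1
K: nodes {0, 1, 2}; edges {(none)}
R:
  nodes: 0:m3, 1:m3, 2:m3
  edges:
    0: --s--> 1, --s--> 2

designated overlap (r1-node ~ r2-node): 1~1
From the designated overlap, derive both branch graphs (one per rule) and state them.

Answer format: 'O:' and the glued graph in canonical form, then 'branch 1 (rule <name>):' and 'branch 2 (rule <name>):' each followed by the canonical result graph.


O:
nodes: 0:m1, 1:m3, 2:m2, 3:m3, 4:m3
edges: (0,1,s); (1,2,s); (3,1,d)
branch 1 (rule r1):
nodes: 0:m1, 2:m2, 3:m3, 4:m3
edges: (0,2,d)
branch 2 (rule r2):
nodes: 0:m1, 1:m3, 2:m2, 3:m3, 4:m3
edges: (0,1,s); (1,2,s); (3,1,s); (3,4,s)


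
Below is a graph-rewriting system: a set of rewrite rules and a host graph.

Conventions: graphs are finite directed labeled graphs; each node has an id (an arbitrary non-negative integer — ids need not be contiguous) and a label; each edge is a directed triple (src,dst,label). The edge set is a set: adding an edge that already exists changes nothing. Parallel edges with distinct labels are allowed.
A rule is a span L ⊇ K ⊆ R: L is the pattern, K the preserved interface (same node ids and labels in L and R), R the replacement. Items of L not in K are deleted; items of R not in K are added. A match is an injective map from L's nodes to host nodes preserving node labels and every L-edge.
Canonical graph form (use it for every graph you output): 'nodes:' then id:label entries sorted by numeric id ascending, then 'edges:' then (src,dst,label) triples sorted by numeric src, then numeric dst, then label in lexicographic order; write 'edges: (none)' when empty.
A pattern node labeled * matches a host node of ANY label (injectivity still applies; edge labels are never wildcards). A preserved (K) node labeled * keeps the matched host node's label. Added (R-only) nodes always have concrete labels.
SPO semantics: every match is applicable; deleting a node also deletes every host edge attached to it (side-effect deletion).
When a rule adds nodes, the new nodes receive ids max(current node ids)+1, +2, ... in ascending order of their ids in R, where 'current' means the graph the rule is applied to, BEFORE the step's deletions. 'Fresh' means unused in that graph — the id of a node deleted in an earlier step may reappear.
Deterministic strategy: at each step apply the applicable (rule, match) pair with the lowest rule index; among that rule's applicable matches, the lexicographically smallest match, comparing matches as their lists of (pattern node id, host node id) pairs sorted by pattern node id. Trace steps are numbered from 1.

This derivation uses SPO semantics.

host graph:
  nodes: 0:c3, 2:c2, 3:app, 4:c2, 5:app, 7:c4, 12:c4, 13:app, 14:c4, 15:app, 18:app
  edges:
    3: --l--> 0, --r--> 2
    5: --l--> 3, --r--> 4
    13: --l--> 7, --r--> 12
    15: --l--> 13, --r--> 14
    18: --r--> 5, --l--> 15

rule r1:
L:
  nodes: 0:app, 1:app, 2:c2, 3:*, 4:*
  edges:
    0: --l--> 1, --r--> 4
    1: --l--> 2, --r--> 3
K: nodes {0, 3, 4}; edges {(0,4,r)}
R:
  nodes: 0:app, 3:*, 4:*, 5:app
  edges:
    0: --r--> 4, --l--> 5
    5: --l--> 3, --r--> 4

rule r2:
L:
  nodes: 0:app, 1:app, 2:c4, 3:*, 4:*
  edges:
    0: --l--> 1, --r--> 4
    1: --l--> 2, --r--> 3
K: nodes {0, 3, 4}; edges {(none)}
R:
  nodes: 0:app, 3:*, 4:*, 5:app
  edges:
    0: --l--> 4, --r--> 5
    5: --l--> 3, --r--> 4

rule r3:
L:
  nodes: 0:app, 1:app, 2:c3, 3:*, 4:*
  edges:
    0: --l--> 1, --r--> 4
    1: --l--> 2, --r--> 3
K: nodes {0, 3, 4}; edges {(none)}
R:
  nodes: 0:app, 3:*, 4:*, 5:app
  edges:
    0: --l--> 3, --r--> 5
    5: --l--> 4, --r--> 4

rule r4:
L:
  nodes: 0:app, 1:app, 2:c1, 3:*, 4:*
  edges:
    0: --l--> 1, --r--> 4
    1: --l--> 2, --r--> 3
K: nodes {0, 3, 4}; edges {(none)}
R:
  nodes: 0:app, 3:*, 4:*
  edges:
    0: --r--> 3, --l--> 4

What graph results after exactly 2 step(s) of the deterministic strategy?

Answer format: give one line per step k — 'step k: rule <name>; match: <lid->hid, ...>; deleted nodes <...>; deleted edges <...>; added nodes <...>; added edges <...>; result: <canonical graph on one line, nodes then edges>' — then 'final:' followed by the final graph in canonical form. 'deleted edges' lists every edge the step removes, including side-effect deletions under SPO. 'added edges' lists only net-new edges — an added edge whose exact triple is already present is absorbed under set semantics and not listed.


step 1: rule r2; match: 0->15, 1->13, 2->7, 3->12, 4->14; deleted nodes 7, 13; deleted edges (13,7,l); (13,12,r); (15,13,l); (15,14,r); added nodes 19; added edges (15,14,l); (15,19,r); (19,12,l); (19,14,r); result: nodes: 0:c3, 2:c2, 3:app, 4:c2, 5:app, 12:c4, 14:c4, 15:app, 18:app, 19:app edges: (3,0,l); (3,2,r); (5,3,l); (5,4,r); (15,14,l); (15,19,r); (18,5,r); (18,15,l); (19,12,l); (19,14,r)
step 2: rule r2; match: 0->18, 1->15, 2->14, 3->19, 4->5; deleted nodes 14, 15; deleted edges (15,14,l); (15,19,r); (18,5,r); (18,15,l); (19,14,r); added nodes 20; added edges (18,5,l); (18,20,r); (20,5,r); (20,19,l); result: nodes: 0:c3, 2:c2, 3:app, 4:c2, 5:app, 12:c4, 18:app, 19:app, 20:app edges: (3,0,l); (3,2,r); (5,3,l); (5,4,r); (18,5,l); (18,20,r); (19,12,l); (20,5,r); (20,19,l)
final:
nodes: 0:c3, 2:c2, 3:app, 4:c2, 5:app, 12:c4, 18:app, 19:app, 20:app
edges: (3,0,l); (3,2,r); (5,3,l); (5,4,r); (18,5,l); (18,20,r); (19,12,l); (20,5,r); (20,19,l)


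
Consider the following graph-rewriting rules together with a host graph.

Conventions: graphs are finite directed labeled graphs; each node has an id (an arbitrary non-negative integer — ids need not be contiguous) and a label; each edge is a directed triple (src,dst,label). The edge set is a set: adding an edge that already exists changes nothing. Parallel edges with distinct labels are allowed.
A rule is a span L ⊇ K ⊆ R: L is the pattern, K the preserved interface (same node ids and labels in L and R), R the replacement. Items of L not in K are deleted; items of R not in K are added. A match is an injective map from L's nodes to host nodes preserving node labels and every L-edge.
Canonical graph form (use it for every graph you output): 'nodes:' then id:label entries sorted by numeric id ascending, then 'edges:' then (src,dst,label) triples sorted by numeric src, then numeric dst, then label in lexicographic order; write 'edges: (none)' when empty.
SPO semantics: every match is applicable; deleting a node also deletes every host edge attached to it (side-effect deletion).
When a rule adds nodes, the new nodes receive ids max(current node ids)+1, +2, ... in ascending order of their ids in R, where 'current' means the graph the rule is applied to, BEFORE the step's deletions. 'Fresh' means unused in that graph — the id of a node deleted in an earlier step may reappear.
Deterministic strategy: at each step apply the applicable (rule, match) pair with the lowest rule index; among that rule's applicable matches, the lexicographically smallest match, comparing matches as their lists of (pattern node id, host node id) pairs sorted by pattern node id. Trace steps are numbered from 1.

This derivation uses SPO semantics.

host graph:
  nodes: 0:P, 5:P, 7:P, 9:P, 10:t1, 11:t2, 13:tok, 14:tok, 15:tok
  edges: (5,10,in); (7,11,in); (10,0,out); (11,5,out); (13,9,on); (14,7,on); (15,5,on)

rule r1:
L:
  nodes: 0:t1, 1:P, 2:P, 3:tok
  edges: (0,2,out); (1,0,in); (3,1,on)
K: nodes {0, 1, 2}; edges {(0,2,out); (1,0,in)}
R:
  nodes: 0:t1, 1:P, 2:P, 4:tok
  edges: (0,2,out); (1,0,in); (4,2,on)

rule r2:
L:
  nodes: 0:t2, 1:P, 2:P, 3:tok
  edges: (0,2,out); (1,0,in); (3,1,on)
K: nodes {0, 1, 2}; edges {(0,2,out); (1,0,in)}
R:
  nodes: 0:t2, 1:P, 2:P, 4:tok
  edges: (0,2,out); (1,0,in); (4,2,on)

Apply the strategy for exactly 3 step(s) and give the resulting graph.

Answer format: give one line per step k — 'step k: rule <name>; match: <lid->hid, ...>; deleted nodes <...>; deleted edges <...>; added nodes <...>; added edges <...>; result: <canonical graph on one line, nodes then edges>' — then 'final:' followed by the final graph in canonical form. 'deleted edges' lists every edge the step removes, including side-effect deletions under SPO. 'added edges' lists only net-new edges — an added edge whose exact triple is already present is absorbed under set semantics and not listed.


step 1: rule r1; match: 0->10, 1->5, 2->0, 3->15; deleted nodes 15; deleted edges (15,5,on); added nodes 16; added edges (16,0,on); result: nodes: 0:P, 5:P, 7:P, 9:P, 10:t1, 11:t2, 13:tok, 14:tok, 16:tok edges: (5,10,in); (7,11,in); (10,0,out); (11,5,out); (13,9,on); (14,7,on); (16,0,on)
step 2: rule r2; match: 0->11, 1->7, 2->5, 3->14; deleted nodes 14; deleted edges (14,7,on); added nodes 17; added edges (17,5,on); result: nodes: 0:P, 5:P, 7:P, 9:P, 10:t1, 11:t2, 13:tok, 16:tok, 17:tok edges: (5,10,in); (7,11,in); (10,0,out); (11,5,out); (13,9,on); (16,0,on); (17,5,on)
step 3: rule r1; match: 0->10, 1->5, 2->0, 3->17; deleted nodes 17; deleted edges (17,5,on); added nodes 18; added edges (18,0,on); result: nodes: 0:P, 5:P, 7:P, 9:P, 10:t1, 11:t2, 13:tok, 16:tok, 18:tok edges: (5,10,in); (7,11,in); (10,0,out); (11,5,out); (13,9,on); (16,0,on); (18,0,on)
final:
nodes: 0:P, 5:P, 7:P, 9:P, 10:t1, 11:t2, 13:tok, 16:tok, 18:tok
edges: (5,10,in); (7,11,in); (10,0,out); (11,5,out); (13,9,on); (16,0,on); (18,0,on)


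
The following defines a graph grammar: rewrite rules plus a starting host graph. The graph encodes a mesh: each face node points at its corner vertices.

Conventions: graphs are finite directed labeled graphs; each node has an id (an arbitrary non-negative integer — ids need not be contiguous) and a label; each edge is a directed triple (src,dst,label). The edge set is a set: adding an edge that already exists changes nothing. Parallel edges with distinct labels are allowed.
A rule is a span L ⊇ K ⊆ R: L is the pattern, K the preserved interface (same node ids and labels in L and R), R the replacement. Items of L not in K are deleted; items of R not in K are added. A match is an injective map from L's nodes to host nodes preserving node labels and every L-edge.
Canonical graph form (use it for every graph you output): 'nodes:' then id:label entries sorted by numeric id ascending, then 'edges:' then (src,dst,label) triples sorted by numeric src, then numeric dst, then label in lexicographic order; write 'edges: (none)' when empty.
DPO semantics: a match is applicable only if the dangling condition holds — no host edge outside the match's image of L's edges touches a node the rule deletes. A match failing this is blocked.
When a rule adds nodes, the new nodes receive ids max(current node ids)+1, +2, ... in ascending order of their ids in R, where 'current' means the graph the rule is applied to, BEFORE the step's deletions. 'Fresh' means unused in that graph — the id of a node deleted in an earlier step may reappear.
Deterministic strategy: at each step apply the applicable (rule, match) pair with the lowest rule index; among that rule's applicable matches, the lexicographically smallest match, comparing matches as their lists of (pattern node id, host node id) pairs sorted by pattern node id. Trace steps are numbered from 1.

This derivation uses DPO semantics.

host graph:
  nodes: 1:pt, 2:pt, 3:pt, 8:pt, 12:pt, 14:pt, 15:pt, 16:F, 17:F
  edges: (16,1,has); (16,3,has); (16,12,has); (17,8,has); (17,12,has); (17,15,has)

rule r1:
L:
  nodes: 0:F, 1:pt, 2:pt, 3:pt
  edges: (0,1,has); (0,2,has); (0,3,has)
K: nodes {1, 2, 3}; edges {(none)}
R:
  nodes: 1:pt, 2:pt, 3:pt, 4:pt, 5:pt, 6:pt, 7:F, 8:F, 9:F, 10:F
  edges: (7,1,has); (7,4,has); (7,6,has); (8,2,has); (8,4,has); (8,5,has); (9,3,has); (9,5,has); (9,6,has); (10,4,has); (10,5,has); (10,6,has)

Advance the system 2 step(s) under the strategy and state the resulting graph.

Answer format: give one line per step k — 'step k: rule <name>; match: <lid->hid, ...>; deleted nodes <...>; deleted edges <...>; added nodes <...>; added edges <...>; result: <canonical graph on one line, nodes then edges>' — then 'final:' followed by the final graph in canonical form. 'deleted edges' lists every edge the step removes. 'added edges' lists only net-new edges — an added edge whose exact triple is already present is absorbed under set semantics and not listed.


step 1: rule r1; match: 0->16, 1->1, 2->3, 3->12; deleted nodes 16; deleted edges (16,1,has); (16,3,has); (16,12,has); added nodes 18, 19, 20, 21, 22, 23, 24; added edges (21,1,has); (21,18,has); (21,20,has); (22,3,has); (22,18,has); (22,19,has); (23,12,has); (23,19,has); (23,20,has); (24,18,has); (24,19,has); (24,20,has); result: nodes: 1:pt, 2:pt, 3:pt, 8:pt, 12:pt, 14:pt, 15:pt, 17:F, 18:pt, 19:pt, 20:pt, 21:F, 22:F, 23:F, 24:F edges: (17,8,has); (17,12,has); (17,15,has); (21,1,has); (21,18,has); (21,20,has); (22,3,has); (22,18,has); (22,19,has); (23,12,has); (23,19,has); (23,20,has); (24,18,has); (24,19,has); (24,20,has)
step 2: rule r1; match: 0->17, 1->8, 2->12, 3->15; deleted nodes 17; deleted edges (17,8,has); (17,12,has); (17,15,has); added nodes 25, 26, 27, 28, 29, 30, 31; added edges (28,8,has); (28,25,has); (28,27,has); (29,12,has); (29,25,has); (29,26,has); (30,15,has); (30,26,has); (30,27,has); (31,25,has); (31,26,has); (31,27,has); result: nodes: 1:pt, 2:pt, 3:pt, 8:pt, 12:pt, 14:pt, 15:pt, 18:pt, 19:pt, 20:pt, 21:F, 22:F, 23:F, 24:F, 25:pt, 26:pt, 27:pt, 28:F, 29:F, 30:F, 31:F edges: (21,1,has); (21,18,has); (21,20,has); (22,3,has); (22,18,has); (22,19,has); (23,12,has); (23,19,has); (23,20,has); (24,18,has); (24,19,has); (24,20,has); (28,8,has); (28,25,has); (28,27,has); (29,12,has); (29,25,has); (29,26,has); (30,15,has); (30,26,has); (30,27,has); (31,25,has); (31,26,has); (31,27,has)
final:
nodes: 1:pt, 2:pt, 3:pt, 8:pt, 12:pt, 14:pt, 15:pt, 18:pt, 19:pt, 20:pt, 21:F, 22:F, 23:F, 24:F, 25:pt, 26:pt, 27:pt, 28:F, 29:F, 30:F, 31:F
edges: (21,1,has); (21,18,has); (21,20,has); (22,3,has); (22,18,has); (22,19,has); (23,12,has); (23,19,has); (23,20,has); (24,18,has); (24,19,has); (24,20,has); (28,8,has); (28,25,has); (28,27,has); (29,12,has); (29,25,has); (29,26,has); (30,15,has); (30,26,has); (30,27,has); (31,25,has); (31,26,has); (31,27,has)


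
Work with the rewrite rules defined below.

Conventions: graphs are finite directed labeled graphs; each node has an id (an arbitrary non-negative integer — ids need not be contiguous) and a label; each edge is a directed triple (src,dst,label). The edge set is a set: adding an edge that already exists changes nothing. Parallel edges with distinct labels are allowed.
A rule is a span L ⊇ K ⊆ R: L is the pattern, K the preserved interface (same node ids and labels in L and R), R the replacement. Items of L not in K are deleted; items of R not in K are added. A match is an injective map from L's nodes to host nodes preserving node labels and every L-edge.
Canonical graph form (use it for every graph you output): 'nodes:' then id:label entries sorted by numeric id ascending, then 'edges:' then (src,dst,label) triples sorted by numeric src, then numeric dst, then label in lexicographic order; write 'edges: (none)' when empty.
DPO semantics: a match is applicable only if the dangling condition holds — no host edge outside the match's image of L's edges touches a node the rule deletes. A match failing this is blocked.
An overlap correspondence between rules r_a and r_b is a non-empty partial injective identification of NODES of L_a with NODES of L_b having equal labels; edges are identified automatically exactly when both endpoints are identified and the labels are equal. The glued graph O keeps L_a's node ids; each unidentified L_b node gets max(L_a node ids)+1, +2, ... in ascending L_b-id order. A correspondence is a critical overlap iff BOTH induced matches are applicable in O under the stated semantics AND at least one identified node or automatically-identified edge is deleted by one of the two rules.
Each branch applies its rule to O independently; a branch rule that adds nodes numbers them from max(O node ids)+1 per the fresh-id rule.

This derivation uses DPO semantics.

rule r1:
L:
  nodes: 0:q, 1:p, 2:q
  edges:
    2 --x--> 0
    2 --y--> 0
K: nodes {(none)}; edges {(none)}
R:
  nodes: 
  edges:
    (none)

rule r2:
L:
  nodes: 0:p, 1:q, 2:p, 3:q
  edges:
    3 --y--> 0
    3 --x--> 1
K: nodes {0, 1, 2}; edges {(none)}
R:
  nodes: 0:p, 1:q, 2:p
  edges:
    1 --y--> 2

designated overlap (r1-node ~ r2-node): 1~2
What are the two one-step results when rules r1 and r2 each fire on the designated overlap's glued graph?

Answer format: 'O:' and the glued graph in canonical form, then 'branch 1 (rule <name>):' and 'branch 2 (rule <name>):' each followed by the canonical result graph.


O:
nodes: 0:q, 1:p, 2:q, 3:p, 4:q, 5:q
edges: (2,0,x); (2,0,y); (5,3,y); (5,4,x)
branch 1 (rule r1):
nodes: 3:p, 4:q, 5:q
edges: (5,3,y); (5,4,x)
branch 2 (rule r2):
nodes: 0:q, 1:p, 2:q, 3:p, 4:q
edges: (2,0,x); (2,0,y); (4,1,y)


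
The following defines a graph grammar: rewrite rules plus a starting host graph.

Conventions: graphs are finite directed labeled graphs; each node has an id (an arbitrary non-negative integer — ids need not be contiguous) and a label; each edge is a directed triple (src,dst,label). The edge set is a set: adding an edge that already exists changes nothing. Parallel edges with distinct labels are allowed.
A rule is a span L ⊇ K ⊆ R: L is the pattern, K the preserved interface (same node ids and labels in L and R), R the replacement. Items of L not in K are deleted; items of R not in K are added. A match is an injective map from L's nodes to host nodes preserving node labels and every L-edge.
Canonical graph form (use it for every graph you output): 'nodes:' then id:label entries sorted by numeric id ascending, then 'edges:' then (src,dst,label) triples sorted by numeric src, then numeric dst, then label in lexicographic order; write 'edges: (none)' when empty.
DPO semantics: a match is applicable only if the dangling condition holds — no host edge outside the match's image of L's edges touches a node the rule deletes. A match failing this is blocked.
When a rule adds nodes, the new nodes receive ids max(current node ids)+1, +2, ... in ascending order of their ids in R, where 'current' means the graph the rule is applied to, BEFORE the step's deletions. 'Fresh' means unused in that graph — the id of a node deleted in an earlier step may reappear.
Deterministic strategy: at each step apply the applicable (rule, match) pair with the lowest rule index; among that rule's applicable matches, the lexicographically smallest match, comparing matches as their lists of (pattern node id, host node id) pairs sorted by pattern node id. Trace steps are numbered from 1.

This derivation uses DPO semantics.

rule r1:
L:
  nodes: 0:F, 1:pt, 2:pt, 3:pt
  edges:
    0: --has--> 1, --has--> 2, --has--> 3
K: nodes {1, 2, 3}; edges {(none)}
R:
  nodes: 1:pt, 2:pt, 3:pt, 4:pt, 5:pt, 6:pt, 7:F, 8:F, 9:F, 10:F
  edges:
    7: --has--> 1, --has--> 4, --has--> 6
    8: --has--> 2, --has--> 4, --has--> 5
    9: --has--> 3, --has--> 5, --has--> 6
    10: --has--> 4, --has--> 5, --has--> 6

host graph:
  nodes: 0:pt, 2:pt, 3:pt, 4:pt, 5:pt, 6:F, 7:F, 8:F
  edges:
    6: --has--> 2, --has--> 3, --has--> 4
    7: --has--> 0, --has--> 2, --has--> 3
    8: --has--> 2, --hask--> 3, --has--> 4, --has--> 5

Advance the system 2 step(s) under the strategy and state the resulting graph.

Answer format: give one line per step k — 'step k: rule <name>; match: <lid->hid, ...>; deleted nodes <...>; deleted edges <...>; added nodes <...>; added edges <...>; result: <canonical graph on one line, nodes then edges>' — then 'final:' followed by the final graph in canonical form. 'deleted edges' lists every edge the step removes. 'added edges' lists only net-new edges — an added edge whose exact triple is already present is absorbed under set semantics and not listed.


step 1: rule r1; match: 0->6, 1->2, 2->3, 3->4; deleted nodes 6; deleted edges (6,2,has); (6,3,has); (6,4,has); added nodes 9, 10, 11, 12, 13, 14, 15; added edges (12,2,has); (12,9,has); (12,11,has); (13,3,has); (13,9,has); (13,10,has); (14,4,has); (14,10,has); (14,11,has); (15,9,has); (15,10,has); (15,11,has); result: nodes: 0:pt, 2:pt, 3:pt, 4:pt, 5:pt, 7:F, 8:F, 9:pt, 10:pt, 11:pt, 12:F, 13:F, 14:F, 15:F edges: (7,0,has); (7,2,has); (7,3,has); (8,2,has); (8,3,hask); (8,4,has); (8,5,has); (12,2,has); (12,9,has); (12,11,has); (13,3,has); (13,9,has); (13,10,has); (14,4,has); (14,10,has); (14,11,has); (15,9,has); (15,10,has); (15,11,has)
step 2: rule r1; match: 0->7, 1->0, 2->2, 3->3; deleted nodes 7; deleted edges (7,0,has); (7,2,has); (7,3,has); added nodes 16, 17, 18, 19, 20, 21, 22; added edges (19,0,has); (19,16,has); (19,18,has); (20,2,has); (20,16,has); (20,17,has); (21,3,has); (21,17,has); (21,18,has); (22,16,has); (22,17,has); (22,18,has); result: nodes: 0:pt, 2:pt, 3:pt, 4:pt, 5:pt, 8:F, 9:pt, 10:pt, 11:pt, 12:F, 13:F, 14:F, 15:F, 16:pt, 17:pt, 18:pt, 19:F, 20:F, 21:F, 22:F edges: (8,2,has); (8,3,hask); (8,4,has); (8,5,has); (12,2,has); (12,9,has); (12,11,has); (13,3,has); (13,9,has); (13,10,has); (14,4,has); (14,10,has); (14,11,has); (15,9,has); (15,10,has); (15,11,has); (19,0,has); (19,16,has); (19,18,has); (20,2,has); (20,16,has); (20,17,has); (21,3,has); (21,17,has); (21,18,has); (22,16,has); (22,17,has); (22,18,has)
final:
nodes: 0:pt, 2:pt, 3:pt, 4:pt, 5:pt, 8:F, 9:pt, 10:pt, 11:pt, 12:F, 13:F, 14:F, 15:F, 16:pt, 17:pt, 18:pt, 19:F, 20:F, 21:F, 22:F
edges: (8,2,has); (8,3,hask); (8,4,has); (8,5,has); (12,2,has); (12,9,has); (12,11,has); (13,3,has); (13,9,has); (13,10,has); (14,4,has); (14,10,has); (14,11,has); (15,9,has); (15,10,has); (15,11,has); (19,0,has); (19,16,has); (19,18,has); (20,2,has); (20,16,has); (20,17,has); (21,3,has); (21,17,has); (21,18,has); (22,16,has); (22,17,has); (22,18,has)


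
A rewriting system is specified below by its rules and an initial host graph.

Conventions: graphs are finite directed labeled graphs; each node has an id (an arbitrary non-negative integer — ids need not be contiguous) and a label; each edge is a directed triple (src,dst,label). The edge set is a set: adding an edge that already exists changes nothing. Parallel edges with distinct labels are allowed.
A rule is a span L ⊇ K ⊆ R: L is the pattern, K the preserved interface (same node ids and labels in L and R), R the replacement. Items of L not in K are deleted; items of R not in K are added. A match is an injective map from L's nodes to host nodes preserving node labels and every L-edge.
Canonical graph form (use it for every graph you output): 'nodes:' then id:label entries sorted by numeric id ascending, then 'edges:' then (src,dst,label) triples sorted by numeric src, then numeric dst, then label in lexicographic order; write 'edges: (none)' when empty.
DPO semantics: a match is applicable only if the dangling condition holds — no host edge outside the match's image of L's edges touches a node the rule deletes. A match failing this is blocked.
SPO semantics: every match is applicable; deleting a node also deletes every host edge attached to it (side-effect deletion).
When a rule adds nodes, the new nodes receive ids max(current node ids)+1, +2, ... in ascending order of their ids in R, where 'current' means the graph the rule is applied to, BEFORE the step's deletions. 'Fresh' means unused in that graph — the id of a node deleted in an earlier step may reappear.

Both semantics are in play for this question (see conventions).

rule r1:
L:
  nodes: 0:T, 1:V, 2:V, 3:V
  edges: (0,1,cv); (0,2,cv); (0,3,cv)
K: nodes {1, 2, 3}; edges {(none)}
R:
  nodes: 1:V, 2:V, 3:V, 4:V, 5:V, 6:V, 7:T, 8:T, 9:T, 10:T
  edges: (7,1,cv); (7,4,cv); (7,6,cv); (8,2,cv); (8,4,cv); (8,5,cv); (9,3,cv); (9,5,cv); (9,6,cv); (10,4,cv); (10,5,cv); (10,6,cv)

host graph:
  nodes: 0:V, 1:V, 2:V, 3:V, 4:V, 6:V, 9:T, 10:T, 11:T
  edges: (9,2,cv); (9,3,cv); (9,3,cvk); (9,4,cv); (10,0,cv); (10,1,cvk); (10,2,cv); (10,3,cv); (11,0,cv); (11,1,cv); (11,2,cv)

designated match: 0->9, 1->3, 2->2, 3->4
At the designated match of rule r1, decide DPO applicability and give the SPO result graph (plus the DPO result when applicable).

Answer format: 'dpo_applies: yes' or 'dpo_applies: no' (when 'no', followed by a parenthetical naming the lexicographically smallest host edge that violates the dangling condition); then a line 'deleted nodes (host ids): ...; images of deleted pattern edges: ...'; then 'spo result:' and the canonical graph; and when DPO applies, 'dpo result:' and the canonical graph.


dpo_applies: no
(the rule deletes node 9, which keeps host edge (9,3,cvk) outside the match image — the dangling condition fails, DPO blocks; SPO proceeds and side-deletes such edges)
deleted nodes (host ids): 9; images of deleted pattern edges: (9,2,cv); (9,3,cv); (9,4,cv)
spo result:
nodes: 0:V, 1:V, 2:V, 3:V, 4:V, 6:V, 10:T, 11:T, 12:V, 13:V, 14:V, 15:T, 16:T, 17:T, 18:T
edges: (10,0,cv); (10,1,cvk); (10,2,cv); (10,3,cv); (11,0,cv); (11,1,cv); (11,2,cv); (15,3,cv); (15,12,cv); (15,14,cv); (16,2,cv); (16,12,cv); (16,13,cv); (17,4,cv); (17,13,cv); (17,14,cv); (18,12,cv); (18,13,cv); (18,14,cv)


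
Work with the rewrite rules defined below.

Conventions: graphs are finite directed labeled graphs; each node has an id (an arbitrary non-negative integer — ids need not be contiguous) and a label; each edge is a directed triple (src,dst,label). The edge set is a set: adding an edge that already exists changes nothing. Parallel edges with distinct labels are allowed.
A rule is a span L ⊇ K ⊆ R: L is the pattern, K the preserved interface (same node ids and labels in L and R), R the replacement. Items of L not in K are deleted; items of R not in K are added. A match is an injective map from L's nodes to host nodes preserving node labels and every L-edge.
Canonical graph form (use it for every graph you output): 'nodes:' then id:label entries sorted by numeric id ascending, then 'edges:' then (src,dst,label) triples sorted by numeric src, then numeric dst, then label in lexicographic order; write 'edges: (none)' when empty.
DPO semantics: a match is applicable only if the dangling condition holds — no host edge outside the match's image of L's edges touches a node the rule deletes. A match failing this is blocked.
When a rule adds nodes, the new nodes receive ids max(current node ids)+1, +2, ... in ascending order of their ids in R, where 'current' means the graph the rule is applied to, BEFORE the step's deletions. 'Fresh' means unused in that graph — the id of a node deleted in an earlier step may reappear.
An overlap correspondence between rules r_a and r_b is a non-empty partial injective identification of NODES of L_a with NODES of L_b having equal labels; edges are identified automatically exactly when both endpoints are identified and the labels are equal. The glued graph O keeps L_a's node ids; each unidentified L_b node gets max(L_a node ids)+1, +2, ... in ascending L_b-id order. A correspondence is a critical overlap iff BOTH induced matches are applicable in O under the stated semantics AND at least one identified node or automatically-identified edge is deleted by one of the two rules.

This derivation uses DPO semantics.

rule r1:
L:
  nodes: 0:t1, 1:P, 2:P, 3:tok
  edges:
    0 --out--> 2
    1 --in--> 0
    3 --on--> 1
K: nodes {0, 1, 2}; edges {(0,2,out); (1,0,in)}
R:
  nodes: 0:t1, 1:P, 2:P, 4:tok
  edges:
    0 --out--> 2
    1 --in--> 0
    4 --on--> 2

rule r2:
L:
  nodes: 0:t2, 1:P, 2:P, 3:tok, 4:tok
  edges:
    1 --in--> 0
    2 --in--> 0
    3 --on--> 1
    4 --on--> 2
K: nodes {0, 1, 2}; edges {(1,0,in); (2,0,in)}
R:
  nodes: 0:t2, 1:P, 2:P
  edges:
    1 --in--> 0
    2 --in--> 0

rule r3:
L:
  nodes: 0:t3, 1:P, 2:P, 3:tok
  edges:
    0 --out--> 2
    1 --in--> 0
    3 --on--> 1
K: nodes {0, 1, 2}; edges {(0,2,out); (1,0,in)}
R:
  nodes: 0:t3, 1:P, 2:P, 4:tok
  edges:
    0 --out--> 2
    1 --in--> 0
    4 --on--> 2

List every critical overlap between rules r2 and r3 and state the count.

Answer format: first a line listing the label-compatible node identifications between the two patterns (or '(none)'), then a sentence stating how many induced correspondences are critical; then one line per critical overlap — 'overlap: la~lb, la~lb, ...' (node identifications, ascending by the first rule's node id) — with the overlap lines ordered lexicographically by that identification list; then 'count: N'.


label-compatible node identifications between L(r2) and L(r3): 1~1, 1~2, 2~1, 2~2, 3~3, 4~3
4 of the induced correspondences are critical overlaps of r2 and r3.
overlap: 1~1, 2~2, 3~3
overlap: 1~1, 3~3
overlap: 1~2, 2~1, 4~3
overlap: 2~1, 4~3
count: 4


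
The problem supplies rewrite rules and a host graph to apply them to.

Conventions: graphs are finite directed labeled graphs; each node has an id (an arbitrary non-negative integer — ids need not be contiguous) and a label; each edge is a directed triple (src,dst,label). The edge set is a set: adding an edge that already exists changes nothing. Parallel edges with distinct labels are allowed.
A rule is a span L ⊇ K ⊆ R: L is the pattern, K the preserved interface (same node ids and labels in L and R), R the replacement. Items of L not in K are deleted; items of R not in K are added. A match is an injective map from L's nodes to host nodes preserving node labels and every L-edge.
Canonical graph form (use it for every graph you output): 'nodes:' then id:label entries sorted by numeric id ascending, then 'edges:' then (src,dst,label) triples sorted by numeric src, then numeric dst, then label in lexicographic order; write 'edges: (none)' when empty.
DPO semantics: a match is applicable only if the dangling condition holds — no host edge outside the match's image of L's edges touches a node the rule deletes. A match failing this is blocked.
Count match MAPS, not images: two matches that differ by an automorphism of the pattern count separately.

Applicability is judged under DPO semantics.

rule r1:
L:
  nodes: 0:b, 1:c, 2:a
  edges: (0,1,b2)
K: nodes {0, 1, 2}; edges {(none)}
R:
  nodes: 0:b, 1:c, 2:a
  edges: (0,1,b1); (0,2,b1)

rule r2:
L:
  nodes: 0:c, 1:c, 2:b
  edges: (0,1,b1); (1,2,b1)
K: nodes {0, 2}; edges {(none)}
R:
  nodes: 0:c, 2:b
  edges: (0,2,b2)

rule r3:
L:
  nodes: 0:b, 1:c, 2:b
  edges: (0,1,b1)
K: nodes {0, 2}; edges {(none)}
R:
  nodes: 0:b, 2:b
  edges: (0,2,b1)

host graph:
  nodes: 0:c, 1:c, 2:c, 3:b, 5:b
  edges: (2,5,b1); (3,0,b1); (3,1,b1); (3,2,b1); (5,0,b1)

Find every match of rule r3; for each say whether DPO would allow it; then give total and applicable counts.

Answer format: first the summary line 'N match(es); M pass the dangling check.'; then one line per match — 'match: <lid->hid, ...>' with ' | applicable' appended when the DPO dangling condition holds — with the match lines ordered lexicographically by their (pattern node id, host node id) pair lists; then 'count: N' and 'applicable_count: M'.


4 match(es); 1 pass the dangling check.
match: 0->3, 1->0, 2->5
match: 0->3, 1->1, 2->5 | applicable
match: 0->3, 1->2, 2->5
match: 0->5, 1->0, 2->3
count: 4
applicable_count: 1


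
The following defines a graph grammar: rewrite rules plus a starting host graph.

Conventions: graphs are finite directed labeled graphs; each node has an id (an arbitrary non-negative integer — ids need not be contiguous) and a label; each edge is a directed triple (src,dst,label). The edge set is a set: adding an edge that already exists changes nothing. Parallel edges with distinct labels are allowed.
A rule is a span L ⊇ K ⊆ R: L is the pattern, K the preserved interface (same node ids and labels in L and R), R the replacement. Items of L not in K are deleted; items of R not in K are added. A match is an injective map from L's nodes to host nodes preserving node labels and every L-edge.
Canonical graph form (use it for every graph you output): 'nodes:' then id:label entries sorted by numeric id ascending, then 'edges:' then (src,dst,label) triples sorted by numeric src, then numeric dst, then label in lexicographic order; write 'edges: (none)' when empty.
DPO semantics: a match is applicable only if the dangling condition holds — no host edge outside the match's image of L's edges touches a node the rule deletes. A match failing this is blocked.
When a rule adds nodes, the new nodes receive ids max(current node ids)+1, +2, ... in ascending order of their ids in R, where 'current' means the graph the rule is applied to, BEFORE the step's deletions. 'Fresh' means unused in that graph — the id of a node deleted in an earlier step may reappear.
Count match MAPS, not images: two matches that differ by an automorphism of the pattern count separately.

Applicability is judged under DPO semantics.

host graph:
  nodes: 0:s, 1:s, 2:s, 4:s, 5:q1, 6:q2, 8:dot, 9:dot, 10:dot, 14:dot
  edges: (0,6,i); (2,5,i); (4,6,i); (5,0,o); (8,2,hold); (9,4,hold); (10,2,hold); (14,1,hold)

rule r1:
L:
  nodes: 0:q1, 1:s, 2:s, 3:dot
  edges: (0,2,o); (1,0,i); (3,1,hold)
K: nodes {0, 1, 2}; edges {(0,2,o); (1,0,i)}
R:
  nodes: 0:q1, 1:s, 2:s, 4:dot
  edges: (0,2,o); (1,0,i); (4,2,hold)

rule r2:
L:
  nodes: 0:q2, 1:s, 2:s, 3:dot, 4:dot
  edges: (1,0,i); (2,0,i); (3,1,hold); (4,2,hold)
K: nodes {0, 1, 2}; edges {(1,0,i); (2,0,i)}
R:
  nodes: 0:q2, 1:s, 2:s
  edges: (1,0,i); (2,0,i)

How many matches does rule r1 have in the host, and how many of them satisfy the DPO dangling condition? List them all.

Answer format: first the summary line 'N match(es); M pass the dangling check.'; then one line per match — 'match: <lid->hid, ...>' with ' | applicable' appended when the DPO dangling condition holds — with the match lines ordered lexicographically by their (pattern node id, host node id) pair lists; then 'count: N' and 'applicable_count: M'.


2 match(es); 2 pass the dangling check.
match: 0->5, 1->2, 2->0, 3->8 | applicable
match: 0->5, 1->2, 2->0, 3->10 | applicable
count: 2
applicable_count: 2


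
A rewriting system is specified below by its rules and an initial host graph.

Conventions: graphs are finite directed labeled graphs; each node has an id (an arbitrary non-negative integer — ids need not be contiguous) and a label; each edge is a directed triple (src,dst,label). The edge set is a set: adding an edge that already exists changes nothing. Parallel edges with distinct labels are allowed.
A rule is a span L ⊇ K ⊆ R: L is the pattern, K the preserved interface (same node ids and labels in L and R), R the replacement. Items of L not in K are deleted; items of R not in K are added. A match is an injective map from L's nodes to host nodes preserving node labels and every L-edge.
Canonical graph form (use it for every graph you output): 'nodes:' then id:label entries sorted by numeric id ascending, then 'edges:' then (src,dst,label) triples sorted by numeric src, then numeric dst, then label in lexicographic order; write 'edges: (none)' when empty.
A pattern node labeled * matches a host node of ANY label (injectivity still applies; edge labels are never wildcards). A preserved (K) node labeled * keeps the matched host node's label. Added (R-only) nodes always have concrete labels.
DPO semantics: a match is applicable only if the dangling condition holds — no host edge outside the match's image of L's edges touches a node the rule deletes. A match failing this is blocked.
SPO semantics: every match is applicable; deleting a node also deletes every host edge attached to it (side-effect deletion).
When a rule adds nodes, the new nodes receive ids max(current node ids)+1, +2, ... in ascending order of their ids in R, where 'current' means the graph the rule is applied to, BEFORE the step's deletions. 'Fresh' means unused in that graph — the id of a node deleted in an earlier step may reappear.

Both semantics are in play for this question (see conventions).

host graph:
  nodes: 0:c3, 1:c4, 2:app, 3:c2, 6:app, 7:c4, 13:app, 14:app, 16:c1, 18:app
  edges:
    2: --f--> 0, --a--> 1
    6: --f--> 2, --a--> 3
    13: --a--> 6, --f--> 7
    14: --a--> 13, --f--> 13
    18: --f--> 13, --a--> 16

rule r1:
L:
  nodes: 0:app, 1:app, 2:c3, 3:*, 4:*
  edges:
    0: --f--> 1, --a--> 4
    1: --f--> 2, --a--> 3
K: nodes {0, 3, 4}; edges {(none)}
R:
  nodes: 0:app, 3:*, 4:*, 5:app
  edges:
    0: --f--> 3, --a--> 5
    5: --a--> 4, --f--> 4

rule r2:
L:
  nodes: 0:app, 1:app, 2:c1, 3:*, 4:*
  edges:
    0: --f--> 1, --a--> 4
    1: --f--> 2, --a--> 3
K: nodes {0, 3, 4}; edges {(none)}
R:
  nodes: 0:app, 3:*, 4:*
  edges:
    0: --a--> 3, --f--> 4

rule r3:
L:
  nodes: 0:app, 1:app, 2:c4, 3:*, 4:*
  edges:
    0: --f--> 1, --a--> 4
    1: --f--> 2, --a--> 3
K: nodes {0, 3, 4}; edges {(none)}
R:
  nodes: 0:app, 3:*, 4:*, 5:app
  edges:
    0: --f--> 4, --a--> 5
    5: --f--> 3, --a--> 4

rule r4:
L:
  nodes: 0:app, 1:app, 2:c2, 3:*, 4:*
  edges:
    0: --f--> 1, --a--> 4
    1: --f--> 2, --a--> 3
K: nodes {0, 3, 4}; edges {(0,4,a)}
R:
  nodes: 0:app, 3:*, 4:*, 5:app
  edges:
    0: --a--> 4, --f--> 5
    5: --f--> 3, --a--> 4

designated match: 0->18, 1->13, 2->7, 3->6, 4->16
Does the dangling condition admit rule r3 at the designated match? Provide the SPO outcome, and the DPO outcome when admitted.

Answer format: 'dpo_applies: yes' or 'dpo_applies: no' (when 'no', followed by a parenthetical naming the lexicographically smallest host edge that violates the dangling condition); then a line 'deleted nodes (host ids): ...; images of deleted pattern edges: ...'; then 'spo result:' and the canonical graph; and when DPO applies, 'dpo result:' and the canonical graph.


dpo_applies: no
(the rule deletes node 13, which keeps host edge (14,13,a) outside the match image — the dangling condition fails, DPO blocks; SPO proceeds and side-deletes such edges)
deleted nodes (host ids): 7, 13; images of deleted pattern edges: (13,6,a); (13,7,f); (18,13,f); (18,16,a)
spo result:
nodes: 0:c3, 1:c4, 2:app, 3:c2, 6:app, 14:app, 16:c1, 18:app, 19:app
edges: (2,0,f); (2,1,a); (6,2,f); (6,3,a); (18,16,f); (18,19,a); (19,6,f); (19,16,a)
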